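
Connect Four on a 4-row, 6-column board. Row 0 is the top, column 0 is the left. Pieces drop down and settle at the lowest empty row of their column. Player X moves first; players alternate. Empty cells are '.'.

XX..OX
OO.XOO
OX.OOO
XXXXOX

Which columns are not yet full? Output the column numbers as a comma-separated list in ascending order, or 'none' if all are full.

Answer: 2,3

Derivation:
col 0: top cell = 'X' → FULL
col 1: top cell = 'X' → FULL
col 2: top cell = '.' → open
col 3: top cell = '.' → open
col 4: top cell = 'O' → FULL
col 5: top cell = 'X' → FULL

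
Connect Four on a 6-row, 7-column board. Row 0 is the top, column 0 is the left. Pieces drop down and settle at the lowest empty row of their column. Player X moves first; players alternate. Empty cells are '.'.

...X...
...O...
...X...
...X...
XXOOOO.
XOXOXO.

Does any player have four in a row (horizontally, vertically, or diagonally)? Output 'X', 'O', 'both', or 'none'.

O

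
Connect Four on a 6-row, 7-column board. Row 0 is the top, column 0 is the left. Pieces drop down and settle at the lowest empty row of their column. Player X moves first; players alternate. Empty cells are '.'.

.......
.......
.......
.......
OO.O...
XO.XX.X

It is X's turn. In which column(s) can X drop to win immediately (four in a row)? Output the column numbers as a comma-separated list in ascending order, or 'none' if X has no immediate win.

Answer: 5

Derivation:
col 0: drop X → no win
col 1: drop X → no win
col 2: drop X → no win
col 3: drop X → no win
col 4: drop X → no win
col 5: drop X → WIN!
col 6: drop X → no win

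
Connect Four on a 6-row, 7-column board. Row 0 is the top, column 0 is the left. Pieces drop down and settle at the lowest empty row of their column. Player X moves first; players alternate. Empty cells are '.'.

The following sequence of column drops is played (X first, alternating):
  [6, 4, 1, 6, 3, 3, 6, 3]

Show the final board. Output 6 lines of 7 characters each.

Move 1: X drops in col 6, lands at row 5
Move 2: O drops in col 4, lands at row 5
Move 3: X drops in col 1, lands at row 5
Move 4: O drops in col 6, lands at row 4
Move 5: X drops in col 3, lands at row 5
Move 6: O drops in col 3, lands at row 4
Move 7: X drops in col 6, lands at row 3
Move 8: O drops in col 3, lands at row 3

Answer: .......
.......
.......
...O..X
...O..O
.X.XO.X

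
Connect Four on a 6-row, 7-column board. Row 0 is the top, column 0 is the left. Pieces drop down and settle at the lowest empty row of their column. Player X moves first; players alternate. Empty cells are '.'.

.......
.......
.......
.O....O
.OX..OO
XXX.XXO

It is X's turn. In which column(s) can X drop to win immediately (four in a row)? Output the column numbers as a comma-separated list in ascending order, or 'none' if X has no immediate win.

Answer: 3

Derivation:
col 0: drop X → no win
col 1: drop X → no win
col 2: drop X → no win
col 3: drop X → WIN!
col 4: drop X → no win
col 5: drop X → no win
col 6: drop X → no win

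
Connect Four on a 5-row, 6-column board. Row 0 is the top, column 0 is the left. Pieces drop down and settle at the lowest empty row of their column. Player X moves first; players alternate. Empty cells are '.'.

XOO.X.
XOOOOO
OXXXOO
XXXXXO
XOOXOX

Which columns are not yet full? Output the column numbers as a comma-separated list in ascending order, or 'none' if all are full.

col 0: top cell = 'X' → FULL
col 1: top cell = 'O' → FULL
col 2: top cell = 'O' → FULL
col 3: top cell = '.' → open
col 4: top cell = 'X' → FULL
col 5: top cell = '.' → open

Answer: 3,5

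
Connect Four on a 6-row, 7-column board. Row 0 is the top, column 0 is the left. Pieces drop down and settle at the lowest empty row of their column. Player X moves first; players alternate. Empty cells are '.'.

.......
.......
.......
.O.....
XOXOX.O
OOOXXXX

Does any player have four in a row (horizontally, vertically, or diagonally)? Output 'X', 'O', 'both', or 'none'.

X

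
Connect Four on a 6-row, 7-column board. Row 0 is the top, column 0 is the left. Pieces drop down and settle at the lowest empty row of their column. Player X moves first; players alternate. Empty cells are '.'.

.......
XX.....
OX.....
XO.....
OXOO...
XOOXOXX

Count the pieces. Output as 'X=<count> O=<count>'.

X=9 O=8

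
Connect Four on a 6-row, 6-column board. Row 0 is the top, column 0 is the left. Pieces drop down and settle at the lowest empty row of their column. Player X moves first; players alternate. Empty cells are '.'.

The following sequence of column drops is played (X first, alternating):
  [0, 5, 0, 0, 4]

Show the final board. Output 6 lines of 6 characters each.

Move 1: X drops in col 0, lands at row 5
Move 2: O drops in col 5, lands at row 5
Move 3: X drops in col 0, lands at row 4
Move 4: O drops in col 0, lands at row 3
Move 5: X drops in col 4, lands at row 5

Answer: ......
......
......
O.....
X.....
X...XO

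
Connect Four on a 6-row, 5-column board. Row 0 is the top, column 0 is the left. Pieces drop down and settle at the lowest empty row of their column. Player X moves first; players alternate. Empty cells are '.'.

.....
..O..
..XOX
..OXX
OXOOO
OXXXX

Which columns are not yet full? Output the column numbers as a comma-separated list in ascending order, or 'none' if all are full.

col 0: top cell = '.' → open
col 1: top cell = '.' → open
col 2: top cell = '.' → open
col 3: top cell = '.' → open
col 4: top cell = '.' → open

Answer: 0,1,2,3,4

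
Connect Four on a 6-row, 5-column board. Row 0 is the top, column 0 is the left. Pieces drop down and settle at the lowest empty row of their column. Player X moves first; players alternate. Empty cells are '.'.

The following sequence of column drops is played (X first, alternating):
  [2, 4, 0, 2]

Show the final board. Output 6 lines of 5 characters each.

Move 1: X drops in col 2, lands at row 5
Move 2: O drops in col 4, lands at row 5
Move 3: X drops in col 0, lands at row 5
Move 4: O drops in col 2, lands at row 4

Answer: .....
.....
.....
.....
..O..
X.X.O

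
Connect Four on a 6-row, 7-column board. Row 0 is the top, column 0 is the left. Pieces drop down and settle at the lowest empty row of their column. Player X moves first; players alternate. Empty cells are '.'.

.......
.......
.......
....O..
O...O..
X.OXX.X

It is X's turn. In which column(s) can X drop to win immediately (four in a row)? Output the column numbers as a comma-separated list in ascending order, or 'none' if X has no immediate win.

col 0: drop X → no win
col 1: drop X → no win
col 2: drop X → no win
col 3: drop X → no win
col 4: drop X → no win
col 5: drop X → WIN!
col 6: drop X → no win

Answer: 5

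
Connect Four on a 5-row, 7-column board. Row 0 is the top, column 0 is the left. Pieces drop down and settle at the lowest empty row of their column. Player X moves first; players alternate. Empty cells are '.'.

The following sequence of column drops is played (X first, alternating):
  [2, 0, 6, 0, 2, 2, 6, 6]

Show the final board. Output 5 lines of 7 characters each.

Answer: .......
.......
..O...O
O.X...X
O.X...X

Derivation:
Move 1: X drops in col 2, lands at row 4
Move 2: O drops in col 0, lands at row 4
Move 3: X drops in col 6, lands at row 4
Move 4: O drops in col 0, lands at row 3
Move 5: X drops in col 2, lands at row 3
Move 6: O drops in col 2, lands at row 2
Move 7: X drops in col 6, lands at row 3
Move 8: O drops in col 6, lands at row 2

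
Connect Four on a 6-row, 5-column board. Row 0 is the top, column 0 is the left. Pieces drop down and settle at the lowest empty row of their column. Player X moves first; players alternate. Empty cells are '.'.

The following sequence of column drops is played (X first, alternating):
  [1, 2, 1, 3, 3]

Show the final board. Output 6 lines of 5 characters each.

Move 1: X drops in col 1, lands at row 5
Move 2: O drops in col 2, lands at row 5
Move 3: X drops in col 1, lands at row 4
Move 4: O drops in col 3, lands at row 5
Move 5: X drops in col 3, lands at row 4

Answer: .....
.....
.....
.....
.X.X.
.XOO.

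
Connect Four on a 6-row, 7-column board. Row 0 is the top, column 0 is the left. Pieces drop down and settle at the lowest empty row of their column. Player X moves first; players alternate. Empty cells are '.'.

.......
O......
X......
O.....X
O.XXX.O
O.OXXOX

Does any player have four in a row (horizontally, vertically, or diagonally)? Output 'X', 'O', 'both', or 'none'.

none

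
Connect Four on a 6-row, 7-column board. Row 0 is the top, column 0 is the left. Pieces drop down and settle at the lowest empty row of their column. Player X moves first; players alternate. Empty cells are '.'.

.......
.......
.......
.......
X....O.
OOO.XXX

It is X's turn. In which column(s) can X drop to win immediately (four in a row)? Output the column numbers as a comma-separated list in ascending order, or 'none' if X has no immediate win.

col 0: drop X → no win
col 1: drop X → no win
col 2: drop X → no win
col 3: drop X → WIN!
col 4: drop X → no win
col 5: drop X → no win
col 6: drop X → no win

Answer: 3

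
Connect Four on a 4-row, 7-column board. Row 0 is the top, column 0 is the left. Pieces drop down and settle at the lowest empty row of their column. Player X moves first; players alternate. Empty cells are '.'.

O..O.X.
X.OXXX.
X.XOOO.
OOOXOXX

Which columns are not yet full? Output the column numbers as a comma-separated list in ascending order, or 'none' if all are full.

Answer: 1,2,4,6

Derivation:
col 0: top cell = 'O' → FULL
col 1: top cell = '.' → open
col 2: top cell = '.' → open
col 3: top cell = 'O' → FULL
col 4: top cell = '.' → open
col 5: top cell = 'X' → FULL
col 6: top cell = '.' → open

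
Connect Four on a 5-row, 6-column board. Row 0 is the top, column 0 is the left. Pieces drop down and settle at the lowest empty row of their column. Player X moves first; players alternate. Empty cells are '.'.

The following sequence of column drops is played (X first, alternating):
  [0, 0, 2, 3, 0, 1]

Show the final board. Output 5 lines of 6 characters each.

Answer: ......
......
X.....
O.....
XOXO..

Derivation:
Move 1: X drops in col 0, lands at row 4
Move 2: O drops in col 0, lands at row 3
Move 3: X drops in col 2, lands at row 4
Move 4: O drops in col 3, lands at row 4
Move 5: X drops in col 0, lands at row 2
Move 6: O drops in col 1, lands at row 4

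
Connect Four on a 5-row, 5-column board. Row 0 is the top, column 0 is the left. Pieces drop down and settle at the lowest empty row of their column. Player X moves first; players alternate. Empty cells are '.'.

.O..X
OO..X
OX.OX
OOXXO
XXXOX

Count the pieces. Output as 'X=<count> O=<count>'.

X=10 O=9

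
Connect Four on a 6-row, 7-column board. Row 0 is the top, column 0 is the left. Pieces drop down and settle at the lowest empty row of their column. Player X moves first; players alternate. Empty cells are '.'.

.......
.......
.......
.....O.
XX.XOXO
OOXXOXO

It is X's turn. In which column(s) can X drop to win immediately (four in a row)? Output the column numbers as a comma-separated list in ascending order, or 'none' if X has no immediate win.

col 0: drop X → no win
col 1: drop X → no win
col 2: drop X → WIN!
col 3: drop X → no win
col 4: drop X → no win
col 5: drop X → no win
col 6: drop X → no win

Answer: 2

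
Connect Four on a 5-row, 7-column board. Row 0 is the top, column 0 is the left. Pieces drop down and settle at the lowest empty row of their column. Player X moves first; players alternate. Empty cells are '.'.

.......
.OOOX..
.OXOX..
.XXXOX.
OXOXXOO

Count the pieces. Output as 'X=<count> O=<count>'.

X=10 O=10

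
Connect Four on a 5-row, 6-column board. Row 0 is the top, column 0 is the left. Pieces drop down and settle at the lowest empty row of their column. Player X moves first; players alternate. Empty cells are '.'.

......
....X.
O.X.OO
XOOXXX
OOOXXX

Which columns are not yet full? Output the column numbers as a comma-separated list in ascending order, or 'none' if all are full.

col 0: top cell = '.' → open
col 1: top cell = '.' → open
col 2: top cell = '.' → open
col 3: top cell = '.' → open
col 4: top cell = '.' → open
col 5: top cell = '.' → open

Answer: 0,1,2,3,4,5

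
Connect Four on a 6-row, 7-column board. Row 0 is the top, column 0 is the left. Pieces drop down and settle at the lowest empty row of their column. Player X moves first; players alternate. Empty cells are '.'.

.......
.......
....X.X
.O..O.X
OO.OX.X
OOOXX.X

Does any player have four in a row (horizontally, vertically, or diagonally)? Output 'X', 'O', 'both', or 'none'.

X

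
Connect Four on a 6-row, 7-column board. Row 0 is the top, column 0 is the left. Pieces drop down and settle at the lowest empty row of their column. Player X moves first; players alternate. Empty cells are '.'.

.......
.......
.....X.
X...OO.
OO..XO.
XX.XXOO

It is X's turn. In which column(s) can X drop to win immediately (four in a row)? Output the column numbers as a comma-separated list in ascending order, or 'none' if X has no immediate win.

col 0: drop X → no win
col 1: drop X → no win
col 2: drop X → WIN!
col 3: drop X → no win
col 4: drop X → no win
col 5: drop X → no win
col 6: drop X → no win

Answer: 2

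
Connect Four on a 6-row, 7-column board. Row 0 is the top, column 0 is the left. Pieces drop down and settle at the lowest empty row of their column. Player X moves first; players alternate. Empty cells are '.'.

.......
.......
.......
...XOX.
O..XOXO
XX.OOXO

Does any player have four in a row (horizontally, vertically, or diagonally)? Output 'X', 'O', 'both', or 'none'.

none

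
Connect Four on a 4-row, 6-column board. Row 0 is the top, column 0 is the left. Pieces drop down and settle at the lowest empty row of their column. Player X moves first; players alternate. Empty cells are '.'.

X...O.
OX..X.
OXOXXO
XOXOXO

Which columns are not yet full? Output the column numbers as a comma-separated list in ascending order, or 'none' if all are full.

Answer: 1,2,3,5

Derivation:
col 0: top cell = 'X' → FULL
col 1: top cell = '.' → open
col 2: top cell = '.' → open
col 3: top cell = '.' → open
col 4: top cell = 'O' → FULL
col 5: top cell = '.' → open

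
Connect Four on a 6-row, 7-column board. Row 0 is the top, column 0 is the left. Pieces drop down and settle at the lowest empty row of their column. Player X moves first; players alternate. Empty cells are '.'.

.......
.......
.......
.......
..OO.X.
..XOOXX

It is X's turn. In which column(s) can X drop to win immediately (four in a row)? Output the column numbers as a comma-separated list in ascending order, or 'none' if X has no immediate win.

col 0: drop X → no win
col 1: drop X → no win
col 2: drop X → no win
col 3: drop X → no win
col 4: drop X → no win
col 5: drop X → no win
col 6: drop X → no win

Answer: none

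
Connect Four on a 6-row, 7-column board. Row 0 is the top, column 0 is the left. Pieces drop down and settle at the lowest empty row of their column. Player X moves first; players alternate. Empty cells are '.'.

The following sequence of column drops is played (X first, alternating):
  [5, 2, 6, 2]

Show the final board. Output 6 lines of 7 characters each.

Answer: .......
.......
.......
.......
..O....
..O..XX

Derivation:
Move 1: X drops in col 5, lands at row 5
Move 2: O drops in col 2, lands at row 5
Move 3: X drops in col 6, lands at row 5
Move 4: O drops in col 2, lands at row 4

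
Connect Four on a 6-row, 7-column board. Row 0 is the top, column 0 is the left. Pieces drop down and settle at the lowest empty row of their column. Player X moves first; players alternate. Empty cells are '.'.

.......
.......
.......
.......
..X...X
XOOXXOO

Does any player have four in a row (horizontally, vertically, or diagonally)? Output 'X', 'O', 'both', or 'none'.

none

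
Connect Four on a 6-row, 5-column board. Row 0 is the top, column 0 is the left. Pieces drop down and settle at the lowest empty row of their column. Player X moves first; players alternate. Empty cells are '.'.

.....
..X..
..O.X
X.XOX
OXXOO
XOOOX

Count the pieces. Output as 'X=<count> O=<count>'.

X=9 O=8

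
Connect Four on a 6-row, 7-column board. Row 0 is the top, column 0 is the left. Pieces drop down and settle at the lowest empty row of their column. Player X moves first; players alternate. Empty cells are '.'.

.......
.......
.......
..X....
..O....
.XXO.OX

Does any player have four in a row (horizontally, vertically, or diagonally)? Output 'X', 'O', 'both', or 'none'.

none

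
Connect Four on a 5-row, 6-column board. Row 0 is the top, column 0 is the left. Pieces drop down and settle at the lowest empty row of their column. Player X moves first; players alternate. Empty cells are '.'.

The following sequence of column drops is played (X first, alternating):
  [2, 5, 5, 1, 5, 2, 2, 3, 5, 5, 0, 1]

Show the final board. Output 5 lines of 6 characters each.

Move 1: X drops in col 2, lands at row 4
Move 2: O drops in col 5, lands at row 4
Move 3: X drops in col 5, lands at row 3
Move 4: O drops in col 1, lands at row 4
Move 5: X drops in col 5, lands at row 2
Move 6: O drops in col 2, lands at row 3
Move 7: X drops in col 2, lands at row 2
Move 8: O drops in col 3, lands at row 4
Move 9: X drops in col 5, lands at row 1
Move 10: O drops in col 5, lands at row 0
Move 11: X drops in col 0, lands at row 4
Move 12: O drops in col 1, lands at row 3

Answer: .....O
.....X
..X..X
.OO..X
XOXO.O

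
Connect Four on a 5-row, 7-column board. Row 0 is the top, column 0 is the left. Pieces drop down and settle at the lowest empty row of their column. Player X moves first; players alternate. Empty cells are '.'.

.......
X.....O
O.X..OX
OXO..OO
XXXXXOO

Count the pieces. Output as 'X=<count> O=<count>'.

X=9 O=9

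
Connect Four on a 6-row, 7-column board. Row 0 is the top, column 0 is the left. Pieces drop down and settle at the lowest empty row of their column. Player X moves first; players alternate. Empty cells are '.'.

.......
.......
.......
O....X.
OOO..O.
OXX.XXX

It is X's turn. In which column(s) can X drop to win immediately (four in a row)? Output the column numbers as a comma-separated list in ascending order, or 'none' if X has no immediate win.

Answer: 3

Derivation:
col 0: drop X → no win
col 1: drop X → no win
col 2: drop X → no win
col 3: drop X → WIN!
col 4: drop X → no win
col 5: drop X → no win
col 6: drop X → no win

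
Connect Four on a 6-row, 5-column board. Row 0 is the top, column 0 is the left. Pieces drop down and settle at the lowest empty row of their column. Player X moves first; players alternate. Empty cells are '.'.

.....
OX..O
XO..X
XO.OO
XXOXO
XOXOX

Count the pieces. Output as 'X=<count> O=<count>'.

X=10 O=10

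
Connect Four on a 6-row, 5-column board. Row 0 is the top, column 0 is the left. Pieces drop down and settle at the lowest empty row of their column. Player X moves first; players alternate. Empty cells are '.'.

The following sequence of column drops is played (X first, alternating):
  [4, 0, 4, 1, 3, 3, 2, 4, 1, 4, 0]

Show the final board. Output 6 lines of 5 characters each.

Answer: .....
.....
....O
....O
XX.OX
OOXXX

Derivation:
Move 1: X drops in col 4, lands at row 5
Move 2: O drops in col 0, lands at row 5
Move 3: X drops in col 4, lands at row 4
Move 4: O drops in col 1, lands at row 5
Move 5: X drops in col 3, lands at row 5
Move 6: O drops in col 3, lands at row 4
Move 7: X drops in col 2, lands at row 5
Move 8: O drops in col 4, lands at row 3
Move 9: X drops in col 1, lands at row 4
Move 10: O drops in col 4, lands at row 2
Move 11: X drops in col 0, lands at row 4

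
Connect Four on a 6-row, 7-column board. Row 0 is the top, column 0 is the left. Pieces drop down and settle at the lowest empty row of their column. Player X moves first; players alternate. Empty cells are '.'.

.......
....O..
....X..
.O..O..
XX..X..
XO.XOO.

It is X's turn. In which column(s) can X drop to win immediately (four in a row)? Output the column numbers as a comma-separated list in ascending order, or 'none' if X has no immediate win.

col 0: drop X → no win
col 1: drop X → no win
col 2: drop X → no win
col 3: drop X → no win
col 4: drop X → no win
col 5: drop X → no win
col 6: drop X → no win

Answer: none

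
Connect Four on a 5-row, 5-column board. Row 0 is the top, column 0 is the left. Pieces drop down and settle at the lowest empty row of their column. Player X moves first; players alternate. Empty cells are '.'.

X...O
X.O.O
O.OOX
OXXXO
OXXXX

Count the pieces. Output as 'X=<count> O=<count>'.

X=10 O=9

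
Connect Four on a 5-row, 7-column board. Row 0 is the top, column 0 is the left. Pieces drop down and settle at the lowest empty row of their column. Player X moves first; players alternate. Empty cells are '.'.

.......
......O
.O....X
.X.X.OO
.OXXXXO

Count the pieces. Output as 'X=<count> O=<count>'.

X=7 O=6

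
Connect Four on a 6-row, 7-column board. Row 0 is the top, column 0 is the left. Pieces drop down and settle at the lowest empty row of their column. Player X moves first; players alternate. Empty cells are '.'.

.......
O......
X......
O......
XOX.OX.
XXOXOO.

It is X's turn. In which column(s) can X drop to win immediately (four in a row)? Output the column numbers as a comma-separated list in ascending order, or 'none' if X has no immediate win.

col 0: drop X → no win
col 1: drop X → WIN!
col 2: drop X → no win
col 3: drop X → no win
col 4: drop X → no win
col 5: drop X → no win
col 6: drop X → no win

Answer: 1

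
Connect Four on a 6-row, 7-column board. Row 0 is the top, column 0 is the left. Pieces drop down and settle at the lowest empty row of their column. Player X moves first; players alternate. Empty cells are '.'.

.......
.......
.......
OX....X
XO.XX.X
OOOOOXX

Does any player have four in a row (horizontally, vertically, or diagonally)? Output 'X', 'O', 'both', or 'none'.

O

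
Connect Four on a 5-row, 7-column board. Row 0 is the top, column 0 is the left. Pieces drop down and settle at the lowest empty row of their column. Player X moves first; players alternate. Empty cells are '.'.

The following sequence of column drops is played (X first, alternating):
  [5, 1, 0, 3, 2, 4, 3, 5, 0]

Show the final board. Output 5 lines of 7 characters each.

Move 1: X drops in col 5, lands at row 4
Move 2: O drops in col 1, lands at row 4
Move 3: X drops in col 0, lands at row 4
Move 4: O drops in col 3, lands at row 4
Move 5: X drops in col 2, lands at row 4
Move 6: O drops in col 4, lands at row 4
Move 7: X drops in col 3, lands at row 3
Move 8: O drops in col 5, lands at row 3
Move 9: X drops in col 0, lands at row 3

Answer: .......
.......
.......
X..X.O.
XOXOOX.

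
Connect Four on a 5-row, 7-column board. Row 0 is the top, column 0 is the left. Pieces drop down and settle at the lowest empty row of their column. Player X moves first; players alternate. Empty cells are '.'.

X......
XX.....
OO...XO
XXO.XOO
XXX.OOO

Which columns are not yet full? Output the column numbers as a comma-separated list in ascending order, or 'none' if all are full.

Answer: 1,2,3,4,5,6

Derivation:
col 0: top cell = 'X' → FULL
col 1: top cell = '.' → open
col 2: top cell = '.' → open
col 3: top cell = '.' → open
col 4: top cell = '.' → open
col 5: top cell = '.' → open
col 6: top cell = '.' → open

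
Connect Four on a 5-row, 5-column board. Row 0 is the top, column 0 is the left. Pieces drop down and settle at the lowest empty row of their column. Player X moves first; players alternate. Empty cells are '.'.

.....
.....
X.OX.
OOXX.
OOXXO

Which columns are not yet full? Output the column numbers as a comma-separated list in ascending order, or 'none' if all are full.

Answer: 0,1,2,3,4

Derivation:
col 0: top cell = '.' → open
col 1: top cell = '.' → open
col 2: top cell = '.' → open
col 3: top cell = '.' → open
col 4: top cell = '.' → open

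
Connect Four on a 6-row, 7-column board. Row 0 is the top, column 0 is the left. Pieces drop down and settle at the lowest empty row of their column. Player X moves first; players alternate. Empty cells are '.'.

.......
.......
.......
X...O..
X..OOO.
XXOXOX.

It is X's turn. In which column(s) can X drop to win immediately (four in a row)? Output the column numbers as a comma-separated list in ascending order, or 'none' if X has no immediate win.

Answer: 0

Derivation:
col 0: drop X → WIN!
col 1: drop X → no win
col 2: drop X → no win
col 3: drop X → no win
col 4: drop X → no win
col 5: drop X → no win
col 6: drop X → no win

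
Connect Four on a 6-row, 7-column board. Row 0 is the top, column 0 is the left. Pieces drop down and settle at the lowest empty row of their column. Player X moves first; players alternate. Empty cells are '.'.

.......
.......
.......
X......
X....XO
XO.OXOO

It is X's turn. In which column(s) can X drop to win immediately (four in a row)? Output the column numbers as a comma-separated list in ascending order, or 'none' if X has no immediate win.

Answer: 0

Derivation:
col 0: drop X → WIN!
col 1: drop X → no win
col 2: drop X → no win
col 3: drop X → no win
col 4: drop X → no win
col 5: drop X → no win
col 6: drop X → no win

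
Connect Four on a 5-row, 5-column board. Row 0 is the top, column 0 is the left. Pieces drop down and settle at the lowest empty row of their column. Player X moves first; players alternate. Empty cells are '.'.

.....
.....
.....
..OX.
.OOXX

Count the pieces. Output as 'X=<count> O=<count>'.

X=3 O=3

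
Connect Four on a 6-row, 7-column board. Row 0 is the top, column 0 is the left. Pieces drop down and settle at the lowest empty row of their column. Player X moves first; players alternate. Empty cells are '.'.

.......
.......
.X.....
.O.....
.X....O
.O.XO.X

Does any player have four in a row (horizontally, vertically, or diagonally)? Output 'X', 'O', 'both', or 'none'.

none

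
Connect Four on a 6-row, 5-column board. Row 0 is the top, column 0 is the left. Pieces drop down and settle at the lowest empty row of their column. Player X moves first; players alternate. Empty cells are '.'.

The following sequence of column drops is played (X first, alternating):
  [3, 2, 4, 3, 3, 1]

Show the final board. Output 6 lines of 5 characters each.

Move 1: X drops in col 3, lands at row 5
Move 2: O drops in col 2, lands at row 5
Move 3: X drops in col 4, lands at row 5
Move 4: O drops in col 3, lands at row 4
Move 5: X drops in col 3, lands at row 3
Move 6: O drops in col 1, lands at row 5

Answer: .....
.....
.....
...X.
...O.
.OOXX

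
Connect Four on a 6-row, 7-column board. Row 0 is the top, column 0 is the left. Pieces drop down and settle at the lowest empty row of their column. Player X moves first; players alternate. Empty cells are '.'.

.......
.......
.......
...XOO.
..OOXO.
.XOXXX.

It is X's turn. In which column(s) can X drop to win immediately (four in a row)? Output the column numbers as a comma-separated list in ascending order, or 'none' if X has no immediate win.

col 0: drop X → no win
col 1: drop X → no win
col 2: drop X → no win
col 3: drop X → no win
col 4: drop X → no win
col 5: drop X → no win
col 6: drop X → WIN!

Answer: 6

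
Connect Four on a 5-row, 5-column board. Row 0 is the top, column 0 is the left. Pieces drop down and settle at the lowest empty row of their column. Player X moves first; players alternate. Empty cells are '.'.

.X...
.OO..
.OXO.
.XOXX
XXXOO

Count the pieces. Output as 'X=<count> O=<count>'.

X=8 O=7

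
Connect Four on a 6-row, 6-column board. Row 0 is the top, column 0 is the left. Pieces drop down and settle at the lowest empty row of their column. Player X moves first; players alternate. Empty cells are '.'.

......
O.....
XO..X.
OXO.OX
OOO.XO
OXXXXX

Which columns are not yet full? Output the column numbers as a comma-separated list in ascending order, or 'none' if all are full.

Answer: 0,1,2,3,4,5

Derivation:
col 0: top cell = '.' → open
col 1: top cell = '.' → open
col 2: top cell = '.' → open
col 3: top cell = '.' → open
col 4: top cell = '.' → open
col 5: top cell = '.' → open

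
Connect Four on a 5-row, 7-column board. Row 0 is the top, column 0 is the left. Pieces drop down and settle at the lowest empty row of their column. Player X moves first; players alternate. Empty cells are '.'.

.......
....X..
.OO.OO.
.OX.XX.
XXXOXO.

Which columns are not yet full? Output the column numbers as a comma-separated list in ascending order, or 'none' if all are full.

Answer: 0,1,2,3,4,5,6

Derivation:
col 0: top cell = '.' → open
col 1: top cell = '.' → open
col 2: top cell = '.' → open
col 3: top cell = '.' → open
col 4: top cell = '.' → open
col 5: top cell = '.' → open
col 6: top cell = '.' → open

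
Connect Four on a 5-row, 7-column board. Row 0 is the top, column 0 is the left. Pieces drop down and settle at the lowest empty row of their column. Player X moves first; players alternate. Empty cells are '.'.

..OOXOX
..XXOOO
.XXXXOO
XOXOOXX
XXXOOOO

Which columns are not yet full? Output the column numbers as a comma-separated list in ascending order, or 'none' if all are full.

Answer: 0,1

Derivation:
col 0: top cell = '.' → open
col 1: top cell = '.' → open
col 2: top cell = 'O' → FULL
col 3: top cell = 'O' → FULL
col 4: top cell = 'X' → FULL
col 5: top cell = 'O' → FULL
col 6: top cell = 'X' → FULL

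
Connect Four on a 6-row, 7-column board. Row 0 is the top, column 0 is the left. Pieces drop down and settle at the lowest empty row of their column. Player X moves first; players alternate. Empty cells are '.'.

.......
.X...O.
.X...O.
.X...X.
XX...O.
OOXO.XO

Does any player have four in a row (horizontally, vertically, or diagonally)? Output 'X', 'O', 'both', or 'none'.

X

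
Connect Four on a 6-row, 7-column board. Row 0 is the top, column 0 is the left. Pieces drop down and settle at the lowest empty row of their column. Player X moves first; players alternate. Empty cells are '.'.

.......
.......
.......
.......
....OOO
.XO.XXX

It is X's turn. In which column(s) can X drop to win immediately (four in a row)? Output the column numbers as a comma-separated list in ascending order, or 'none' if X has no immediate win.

Answer: 3

Derivation:
col 0: drop X → no win
col 1: drop X → no win
col 2: drop X → no win
col 3: drop X → WIN!
col 4: drop X → no win
col 5: drop X → no win
col 6: drop X → no win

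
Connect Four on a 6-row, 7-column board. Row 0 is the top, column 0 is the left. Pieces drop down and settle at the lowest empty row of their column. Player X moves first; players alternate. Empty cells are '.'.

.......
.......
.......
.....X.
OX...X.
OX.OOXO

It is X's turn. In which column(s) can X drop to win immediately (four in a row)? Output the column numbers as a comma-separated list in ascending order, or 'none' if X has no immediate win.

Answer: 5

Derivation:
col 0: drop X → no win
col 1: drop X → no win
col 2: drop X → no win
col 3: drop X → no win
col 4: drop X → no win
col 5: drop X → WIN!
col 6: drop X → no win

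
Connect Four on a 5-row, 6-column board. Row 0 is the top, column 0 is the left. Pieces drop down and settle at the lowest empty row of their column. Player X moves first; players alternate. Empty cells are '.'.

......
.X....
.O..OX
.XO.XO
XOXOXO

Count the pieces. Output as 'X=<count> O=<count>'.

X=7 O=7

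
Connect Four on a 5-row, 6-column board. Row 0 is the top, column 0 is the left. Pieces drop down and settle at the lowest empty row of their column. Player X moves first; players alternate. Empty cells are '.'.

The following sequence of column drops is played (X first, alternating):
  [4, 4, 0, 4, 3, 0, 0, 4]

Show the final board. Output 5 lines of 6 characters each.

Answer: ......
....O.
X...O.
O...O.
X..XX.

Derivation:
Move 1: X drops in col 4, lands at row 4
Move 2: O drops in col 4, lands at row 3
Move 3: X drops in col 0, lands at row 4
Move 4: O drops in col 4, lands at row 2
Move 5: X drops in col 3, lands at row 4
Move 6: O drops in col 0, lands at row 3
Move 7: X drops in col 0, lands at row 2
Move 8: O drops in col 4, lands at row 1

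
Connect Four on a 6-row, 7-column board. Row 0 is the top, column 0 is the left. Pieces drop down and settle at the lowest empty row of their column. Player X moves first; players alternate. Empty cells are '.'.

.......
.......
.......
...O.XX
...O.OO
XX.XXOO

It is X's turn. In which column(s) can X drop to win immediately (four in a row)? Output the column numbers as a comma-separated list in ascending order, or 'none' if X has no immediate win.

col 0: drop X → no win
col 1: drop X → no win
col 2: drop X → WIN!
col 3: drop X → no win
col 4: drop X → no win
col 5: drop X → no win
col 6: drop X → no win

Answer: 2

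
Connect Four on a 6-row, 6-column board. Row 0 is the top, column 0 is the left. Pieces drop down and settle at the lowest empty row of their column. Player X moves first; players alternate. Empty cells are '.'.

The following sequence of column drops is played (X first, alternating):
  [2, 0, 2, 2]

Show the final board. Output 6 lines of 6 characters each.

Move 1: X drops in col 2, lands at row 5
Move 2: O drops in col 0, lands at row 5
Move 3: X drops in col 2, lands at row 4
Move 4: O drops in col 2, lands at row 3

Answer: ......
......
......
..O...
..X...
O.X...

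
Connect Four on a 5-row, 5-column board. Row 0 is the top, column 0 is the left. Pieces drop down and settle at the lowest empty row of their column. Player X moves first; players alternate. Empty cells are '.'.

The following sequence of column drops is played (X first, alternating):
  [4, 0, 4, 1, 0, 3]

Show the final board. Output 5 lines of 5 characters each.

Answer: .....
.....
.....
X...X
OO.OX

Derivation:
Move 1: X drops in col 4, lands at row 4
Move 2: O drops in col 0, lands at row 4
Move 3: X drops in col 4, lands at row 3
Move 4: O drops in col 1, lands at row 4
Move 5: X drops in col 0, lands at row 3
Move 6: O drops in col 3, lands at row 4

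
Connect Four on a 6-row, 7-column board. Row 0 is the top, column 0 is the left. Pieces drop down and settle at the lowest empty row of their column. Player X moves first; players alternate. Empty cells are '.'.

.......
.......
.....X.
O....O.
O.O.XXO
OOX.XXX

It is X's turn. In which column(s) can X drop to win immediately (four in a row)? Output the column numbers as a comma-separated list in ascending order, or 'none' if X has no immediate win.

col 0: drop X → no win
col 1: drop X → no win
col 2: drop X → no win
col 3: drop X → WIN!
col 4: drop X → no win
col 5: drop X → no win
col 6: drop X → no win

Answer: 3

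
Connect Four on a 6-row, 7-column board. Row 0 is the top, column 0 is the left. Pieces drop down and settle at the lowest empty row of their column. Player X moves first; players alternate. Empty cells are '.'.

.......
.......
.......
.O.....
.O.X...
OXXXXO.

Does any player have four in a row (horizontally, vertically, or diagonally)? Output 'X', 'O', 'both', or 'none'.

X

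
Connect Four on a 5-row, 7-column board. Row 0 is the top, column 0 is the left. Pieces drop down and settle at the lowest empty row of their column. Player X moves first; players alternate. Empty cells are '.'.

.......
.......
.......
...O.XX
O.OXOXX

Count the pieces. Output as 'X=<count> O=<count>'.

X=5 O=4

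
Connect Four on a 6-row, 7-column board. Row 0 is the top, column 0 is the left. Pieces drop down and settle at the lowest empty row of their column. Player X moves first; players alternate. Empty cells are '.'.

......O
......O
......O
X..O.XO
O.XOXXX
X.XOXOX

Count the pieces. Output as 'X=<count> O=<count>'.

X=10 O=9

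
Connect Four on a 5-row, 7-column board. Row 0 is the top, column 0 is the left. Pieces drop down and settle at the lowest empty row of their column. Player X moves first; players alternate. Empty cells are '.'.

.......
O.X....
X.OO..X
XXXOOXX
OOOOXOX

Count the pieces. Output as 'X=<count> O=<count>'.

X=10 O=10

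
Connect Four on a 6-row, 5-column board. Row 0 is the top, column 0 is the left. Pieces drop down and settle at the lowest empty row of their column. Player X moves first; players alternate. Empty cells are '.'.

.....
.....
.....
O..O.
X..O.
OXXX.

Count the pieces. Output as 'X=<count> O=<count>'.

X=4 O=4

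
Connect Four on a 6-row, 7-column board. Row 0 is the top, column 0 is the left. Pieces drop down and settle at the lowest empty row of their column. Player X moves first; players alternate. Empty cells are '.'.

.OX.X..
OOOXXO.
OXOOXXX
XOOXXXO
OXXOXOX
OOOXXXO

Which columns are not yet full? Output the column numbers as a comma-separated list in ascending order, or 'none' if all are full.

col 0: top cell = '.' → open
col 1: top cell = 'O' → FULL
col 2: top cell = 'X' → FULL
col 3: top cell = '.' → open
col 4: top cell = 'X' → FULL
col 5: top cell = '.' → open
col 6: top cell = '.' → open

Answer: 0,3,5,6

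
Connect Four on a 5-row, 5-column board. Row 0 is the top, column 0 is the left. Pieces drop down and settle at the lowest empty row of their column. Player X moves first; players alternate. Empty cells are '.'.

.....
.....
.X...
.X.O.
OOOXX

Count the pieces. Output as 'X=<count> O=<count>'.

X=4 O=4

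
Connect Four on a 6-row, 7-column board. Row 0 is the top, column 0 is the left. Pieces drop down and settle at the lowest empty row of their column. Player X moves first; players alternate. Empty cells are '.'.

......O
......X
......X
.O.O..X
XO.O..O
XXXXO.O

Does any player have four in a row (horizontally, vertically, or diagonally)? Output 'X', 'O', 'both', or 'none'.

X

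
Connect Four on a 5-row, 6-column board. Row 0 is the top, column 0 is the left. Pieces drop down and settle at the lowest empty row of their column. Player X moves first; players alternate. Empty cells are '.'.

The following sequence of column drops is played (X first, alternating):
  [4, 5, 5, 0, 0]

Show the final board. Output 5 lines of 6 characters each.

Move 1: X drops in col 4, lands at row 4
Move 2: O drops in col 5, lands at row 4
Move 3: X drops in col 5, lands at row 3
Move 4: O drops in col 0, lands at row 4
Move 5: X drops in col 0, lands at row 3

Answer: ......
......
......
X....X
O...XO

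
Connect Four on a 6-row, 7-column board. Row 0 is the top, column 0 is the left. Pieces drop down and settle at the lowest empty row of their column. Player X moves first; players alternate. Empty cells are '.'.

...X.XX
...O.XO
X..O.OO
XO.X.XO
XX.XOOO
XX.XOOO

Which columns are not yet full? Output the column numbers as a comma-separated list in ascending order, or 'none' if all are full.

col 0: top cell = '.' → open
col 1: top cell = '.' → open
col 2: top cell = '.' → open
col 3: top cell = 'X' → FULL
col 4: top cell = '.' → open
col 5: top cell = 'X' → FULL
col 6: top cell = 'X' → FULL

Answer: 0,1,2,4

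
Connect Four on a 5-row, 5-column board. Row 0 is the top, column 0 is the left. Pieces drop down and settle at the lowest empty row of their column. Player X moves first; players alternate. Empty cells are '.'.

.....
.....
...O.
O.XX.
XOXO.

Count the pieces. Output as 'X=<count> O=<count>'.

X=4 O=4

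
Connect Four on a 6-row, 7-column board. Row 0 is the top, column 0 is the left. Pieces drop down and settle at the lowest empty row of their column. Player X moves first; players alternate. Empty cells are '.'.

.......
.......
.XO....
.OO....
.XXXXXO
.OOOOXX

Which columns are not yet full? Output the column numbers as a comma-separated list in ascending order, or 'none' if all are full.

Answer: 0,1,2,3,4,5,6

Derivation:
col 0: top cell = '.' → open
col 1: top cell = '.' → open
col 2: top cell = '.' → open
col 3: top cell = '.' → open
col 4: top cell = '.' → open
col 5: top cell = '.' → open
col 6: top cell = '.' → open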